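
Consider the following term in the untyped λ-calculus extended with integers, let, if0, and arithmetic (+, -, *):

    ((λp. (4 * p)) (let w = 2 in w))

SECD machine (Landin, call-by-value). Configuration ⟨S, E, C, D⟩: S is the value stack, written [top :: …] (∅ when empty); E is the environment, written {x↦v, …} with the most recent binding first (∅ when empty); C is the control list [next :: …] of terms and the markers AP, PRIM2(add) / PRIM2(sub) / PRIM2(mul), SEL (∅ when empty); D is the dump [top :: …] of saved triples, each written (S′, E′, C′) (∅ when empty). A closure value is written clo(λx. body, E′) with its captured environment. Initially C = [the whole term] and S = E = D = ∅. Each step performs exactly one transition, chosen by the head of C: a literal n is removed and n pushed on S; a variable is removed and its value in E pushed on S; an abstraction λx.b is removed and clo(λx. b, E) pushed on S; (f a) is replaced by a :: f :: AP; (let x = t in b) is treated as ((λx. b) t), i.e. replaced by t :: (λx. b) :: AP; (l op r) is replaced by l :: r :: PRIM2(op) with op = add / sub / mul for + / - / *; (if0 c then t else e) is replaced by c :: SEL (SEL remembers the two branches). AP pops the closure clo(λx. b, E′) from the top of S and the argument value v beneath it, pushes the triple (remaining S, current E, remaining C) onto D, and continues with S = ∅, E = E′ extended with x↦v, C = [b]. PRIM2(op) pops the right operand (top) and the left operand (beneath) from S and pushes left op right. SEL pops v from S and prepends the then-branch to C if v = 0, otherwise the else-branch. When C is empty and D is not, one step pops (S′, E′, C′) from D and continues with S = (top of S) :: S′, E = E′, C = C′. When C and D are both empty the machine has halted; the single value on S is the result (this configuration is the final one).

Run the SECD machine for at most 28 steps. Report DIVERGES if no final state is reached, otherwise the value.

t=0: ⟨S=∅; E=∅; C=[((λp. (4 * p)) (let w = 2 in w))]; D=∅⟩
t=1: ⟨S=∅; E=∅; C=[(let w = 2 in w) :: (λp. (4 * p)) :: AP]; D=∅⟩
t=2: ⟨S=∅; E=∅; C=[2 :: (λw. w) :: AP :: (λp. (4 * p)) :: AP]; D=∅⟩
t=3: ⟨S=[2]; E=∅; C=[(λw. w) :: AP :: (λp. (4 * p)) :: AP]; D=∅⟩
t=4: ⟨S=[clo(λw. w, ∅) :: 2]; E=∅; C=[AP :: (λp. (4 * p)) :: AP]; D=∅⟩
t=5: ⟨S=∅; E={w↦2}; C=[w]; D=[(∅, ∅, [(λp. (4 * p)) :: AP])]⟩
t=6: ⟨S=[2]; E={w↦2}; C=∅; D=[(∅, ∅, [(λp. (4 * p)) :: AP])]⟩
t=7: ⟨S=[2]; E=∅; C=[(λp. (4 * p)) :: AP]; D=∅⟩
t=8: ⟨S=[clo(λp. (4 * p), ∅) :: 2]; E=∅; C=[AP]; D=∅⟩
t=9: ⟨S=∅; E={p↦2}; C=[(4 * p)]; D=[(∅, ∅, ∅)]⟩
t=10: ⟨S=∅; E={p↦2}; C=[4 :: p :: PRIM2(mul)]; D=[(∅, ∅, ∅)]⟩
t=11: ⟨S=[4]; E={p↦2}; C=[p :: PRIM2(mul)]; D=[(∅, ∅, ∅)]⟩
t=12: ⟨S=[2 :: 4]; E={p↦2}; C=[PRIM2(mul)]; D=[(∅, ∅, ∅)]⟩
t=13: ⟨S=[8]; E={p↦2}; C=∅; D=[(∅, ∅, ∅)]⟩
t=14: ⟨S=[8]; E=∅; C=∅; D=∅⟩
→ final value 8

Answer: 8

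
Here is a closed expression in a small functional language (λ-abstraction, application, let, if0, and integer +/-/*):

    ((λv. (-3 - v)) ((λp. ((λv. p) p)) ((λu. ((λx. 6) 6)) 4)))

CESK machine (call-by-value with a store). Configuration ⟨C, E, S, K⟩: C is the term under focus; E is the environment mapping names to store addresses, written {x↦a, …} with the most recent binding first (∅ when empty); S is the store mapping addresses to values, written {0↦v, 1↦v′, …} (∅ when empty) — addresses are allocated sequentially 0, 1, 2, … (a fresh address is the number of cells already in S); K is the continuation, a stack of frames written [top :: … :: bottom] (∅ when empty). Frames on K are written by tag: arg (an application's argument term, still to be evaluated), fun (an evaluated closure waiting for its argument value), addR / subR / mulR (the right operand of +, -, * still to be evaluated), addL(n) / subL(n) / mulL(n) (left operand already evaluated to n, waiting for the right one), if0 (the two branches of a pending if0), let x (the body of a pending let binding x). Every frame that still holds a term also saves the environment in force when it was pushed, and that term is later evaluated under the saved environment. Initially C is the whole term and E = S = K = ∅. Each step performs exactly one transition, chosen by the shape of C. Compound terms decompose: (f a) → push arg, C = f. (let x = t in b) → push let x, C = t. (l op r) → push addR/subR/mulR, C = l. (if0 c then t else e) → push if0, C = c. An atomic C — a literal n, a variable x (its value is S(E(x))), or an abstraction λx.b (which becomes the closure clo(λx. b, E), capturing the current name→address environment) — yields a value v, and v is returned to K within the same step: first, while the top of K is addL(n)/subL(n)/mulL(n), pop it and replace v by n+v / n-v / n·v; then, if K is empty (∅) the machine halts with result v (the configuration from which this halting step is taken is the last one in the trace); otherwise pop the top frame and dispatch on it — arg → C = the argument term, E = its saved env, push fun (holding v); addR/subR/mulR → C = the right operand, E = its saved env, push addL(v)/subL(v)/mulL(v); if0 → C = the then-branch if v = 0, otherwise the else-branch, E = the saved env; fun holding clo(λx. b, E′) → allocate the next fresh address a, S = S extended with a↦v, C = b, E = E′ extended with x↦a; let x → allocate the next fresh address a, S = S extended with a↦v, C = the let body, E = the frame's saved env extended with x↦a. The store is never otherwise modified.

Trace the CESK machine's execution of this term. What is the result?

[0] [C=((λv. (-3 - v)) ((λp. ((λv. p) p)) ((λu. ((λx. 6) 6)) 4))) | E=∅ | S=∅ | K=∅]
[1] [C=(λv. (-3 - v)) | E=∅ | S=∅ | K=[arg]]
[2] [C=((λp. ((λv. p) p)) ((λu. ((λx. 6) 6)) 4)) | E=∅ | S=∅ | K=[fun]]
[3] [C=(λp. ((λv. p) p)) | E=∅ | S=∅ | K=[arg :: fun]]
[4] [C=((λu. ((λx. 6) 6)) 4) | E=∅ | S=∅ | K=[fun :: fun]]
[5] [C=(λu. ((λx. 6) 6)) | E=∅ | S=∅ | K=[arg :: fun :: fun]]
[6] [C=4 | E=∅ | S=∅ | K=[fun :: fun :: fun]]
[7] [C=((λx. 6) 6) | E={u↦0} | S={0↦4} | K=[fun :: fun]]
[8] [C=(λx. 6) | E={u↦0} | S={0↦4} | K=[arg :: fun :: fun]]
[9] [C=6 | E={u↦0} | S={0↦4} | K=[fun :: fun :: fun]]
[10] [C=6 | E={x↦1, u↦0} | S={0↦4, 1↦6} | K=[fun :: fun]]
[11] [C=((λv. p) p) | E={p↦2} | S={0↦4, 1↦6, 2↦6} | K=[fun]]
[12] [C=(λv. p) | E={p↦2} | S={0↦4, 1↦6, 2↦6} | K=[arg :: fun]]
[13] [C=p | E={p↦2} | S={0↦4, 1↦6, 2↦6} | K=[fun :: fun]]
[14] [C=p | E={v↦3, p↦2} | S={0↦4, 1↦6, 2↦6, 3↦6} | K=[fun]]
[15] [C=(-3 - v) | E={v↦4} | S={0↦4, 1↦6, 2↦6, 3↦6, 4↦6} | K=∅]
[16] [C=-3 | E={v↦4} | S={0↦4, 1↦6, 2↦6, 3↦6, 4↦6} | K=[subR]]
[17] [C=v | E={v↦4} | S={0↦4, 1↦6, 2↦6, 3↦6, 4↦6} | K=[subL(-3)]]
→ final value -9

Answer: -9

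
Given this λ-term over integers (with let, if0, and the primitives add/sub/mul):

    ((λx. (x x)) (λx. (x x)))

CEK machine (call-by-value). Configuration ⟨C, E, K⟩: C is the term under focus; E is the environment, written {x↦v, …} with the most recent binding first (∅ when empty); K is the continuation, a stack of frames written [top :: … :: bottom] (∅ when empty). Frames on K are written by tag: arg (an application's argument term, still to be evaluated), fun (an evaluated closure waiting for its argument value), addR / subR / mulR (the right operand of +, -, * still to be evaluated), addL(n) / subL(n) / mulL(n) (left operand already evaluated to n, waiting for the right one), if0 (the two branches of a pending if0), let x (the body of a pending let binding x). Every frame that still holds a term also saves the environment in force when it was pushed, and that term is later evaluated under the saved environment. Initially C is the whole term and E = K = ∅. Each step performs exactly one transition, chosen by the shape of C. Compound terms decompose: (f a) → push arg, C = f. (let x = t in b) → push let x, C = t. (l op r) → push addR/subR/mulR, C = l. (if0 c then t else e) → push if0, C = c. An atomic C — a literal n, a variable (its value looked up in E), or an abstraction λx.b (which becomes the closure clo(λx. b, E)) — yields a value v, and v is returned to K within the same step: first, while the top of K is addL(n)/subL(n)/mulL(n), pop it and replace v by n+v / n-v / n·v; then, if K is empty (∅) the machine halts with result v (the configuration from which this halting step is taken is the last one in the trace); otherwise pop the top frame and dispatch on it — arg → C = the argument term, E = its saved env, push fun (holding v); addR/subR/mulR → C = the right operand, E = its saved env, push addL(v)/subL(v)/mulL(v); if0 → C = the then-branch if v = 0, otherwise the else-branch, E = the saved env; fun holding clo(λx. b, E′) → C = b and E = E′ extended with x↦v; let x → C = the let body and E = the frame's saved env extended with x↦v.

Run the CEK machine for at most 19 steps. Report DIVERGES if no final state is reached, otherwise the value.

t=0: ⟨C=((λx. (x x)) (λx. (x x))); E=∅; K=∅⟩
t=1: ⟨C=(λx. (x x)); E=∅; K=[arg]⟩
t=2: ⟨C=(λx. (x x)); E=∅; K=[fun]⟩
t=3: ⟨C=(x x); E={x↦clo(λx. (x x), ∅)}; K=∅⟩
t=4: ⟨C=x; E={x↦clo(λx. (x x), ∅)}; K=[arg]⟩
t=5: ⟨C=x; E={x↦clo(λx. (x x), ∅)}; K=[fun]⟩
… configuration repeats with period 3 (steps 3–5 recur indefinitely) …

Answer: DIVERGES (no final state within 19 steps)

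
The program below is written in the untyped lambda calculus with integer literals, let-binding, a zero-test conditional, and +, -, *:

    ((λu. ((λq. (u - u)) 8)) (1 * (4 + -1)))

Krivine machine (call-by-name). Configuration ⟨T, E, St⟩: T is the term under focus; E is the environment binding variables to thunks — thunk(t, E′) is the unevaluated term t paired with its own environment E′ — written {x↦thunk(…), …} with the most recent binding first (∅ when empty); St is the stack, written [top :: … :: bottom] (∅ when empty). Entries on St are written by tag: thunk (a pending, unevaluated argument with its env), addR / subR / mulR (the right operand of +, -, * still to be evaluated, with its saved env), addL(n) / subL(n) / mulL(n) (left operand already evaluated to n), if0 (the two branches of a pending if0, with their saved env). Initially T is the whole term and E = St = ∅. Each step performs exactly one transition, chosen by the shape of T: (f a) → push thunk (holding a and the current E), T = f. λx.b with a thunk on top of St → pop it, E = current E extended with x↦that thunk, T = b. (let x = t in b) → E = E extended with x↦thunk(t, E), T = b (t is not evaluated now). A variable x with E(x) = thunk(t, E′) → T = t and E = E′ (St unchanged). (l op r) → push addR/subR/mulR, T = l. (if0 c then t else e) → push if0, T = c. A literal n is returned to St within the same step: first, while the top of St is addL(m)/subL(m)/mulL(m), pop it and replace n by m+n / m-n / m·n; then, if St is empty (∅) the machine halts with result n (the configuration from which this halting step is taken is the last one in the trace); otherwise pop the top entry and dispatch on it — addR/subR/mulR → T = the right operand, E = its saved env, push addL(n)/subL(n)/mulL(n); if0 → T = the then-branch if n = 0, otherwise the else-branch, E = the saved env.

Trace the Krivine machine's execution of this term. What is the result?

Answer: 0

Execution trace:
[0] <T=((λu. ((λq. (u - u)) 8)) (1 * (4 + -1))), E=∅, St=∅>
[1] <T=(λu. ((λq. (u - u)) 8)), E=∅, St=[thunk]>
[2] <T=((λq. (u - u)) 8), E={u↦thunk((1 * (4 + -1)), ∅)}, St=∅>
[3] <T=(λq. (u - u)), E={u↦thunk((1 * (4 + -1)), ∅)}, St=[thunk]>
[4] <T=(u - u), E={q↦thunk(8, {u↦thunk((1 * (4 + -1)), ∅)}), u↦thunk((1 * (4 + -1)), ∅)}, St=∅>
[5] <T=u, E={q↦thunk(8, {u↦thunk((1 * (4 + -1)), ∅)}), u↦thunk((1 * (4 + -1)), ∅)}, St=[subR]>
[6] <T=(1 * (4 + -1)), E=∅, St=[subR]>
[7] <T=1, E=∅, St=[mulR :: subR]>
[8] <T=(4 + -1), E=∅, St=[mulL(1) :: subR]>
[9] <T=4, E=∅, St=[addR :: mulL(1) :: subR]>
[10] <T=-1, E=∅, St=[addL(4) :: mulL(1) :: subR]>
[11] <T=u, E={q↦thunk(8, {u↦thunk((1 * (4 + -1)), ∅)}), u↦thunk((1 * (4 + -1)), ∅)}, St=[subL(3)]>
[12] <T=(1 * (4 + -1)), E=∅, St=[subL(3)]>
[13] <T=1, E=∅, St=[mulR :: subL(3)]>
[14] <T=(4 + -1), E=∅, St=[mulL(1) :: subL(3)]>
[15] <T=4, E=∅, St=[addR :: mulL(1) :: subL(3)]>
[16] <T=-1, E=∅, St=[addL(4) :: mulL(1) :: subL(3)]>
→ final value 0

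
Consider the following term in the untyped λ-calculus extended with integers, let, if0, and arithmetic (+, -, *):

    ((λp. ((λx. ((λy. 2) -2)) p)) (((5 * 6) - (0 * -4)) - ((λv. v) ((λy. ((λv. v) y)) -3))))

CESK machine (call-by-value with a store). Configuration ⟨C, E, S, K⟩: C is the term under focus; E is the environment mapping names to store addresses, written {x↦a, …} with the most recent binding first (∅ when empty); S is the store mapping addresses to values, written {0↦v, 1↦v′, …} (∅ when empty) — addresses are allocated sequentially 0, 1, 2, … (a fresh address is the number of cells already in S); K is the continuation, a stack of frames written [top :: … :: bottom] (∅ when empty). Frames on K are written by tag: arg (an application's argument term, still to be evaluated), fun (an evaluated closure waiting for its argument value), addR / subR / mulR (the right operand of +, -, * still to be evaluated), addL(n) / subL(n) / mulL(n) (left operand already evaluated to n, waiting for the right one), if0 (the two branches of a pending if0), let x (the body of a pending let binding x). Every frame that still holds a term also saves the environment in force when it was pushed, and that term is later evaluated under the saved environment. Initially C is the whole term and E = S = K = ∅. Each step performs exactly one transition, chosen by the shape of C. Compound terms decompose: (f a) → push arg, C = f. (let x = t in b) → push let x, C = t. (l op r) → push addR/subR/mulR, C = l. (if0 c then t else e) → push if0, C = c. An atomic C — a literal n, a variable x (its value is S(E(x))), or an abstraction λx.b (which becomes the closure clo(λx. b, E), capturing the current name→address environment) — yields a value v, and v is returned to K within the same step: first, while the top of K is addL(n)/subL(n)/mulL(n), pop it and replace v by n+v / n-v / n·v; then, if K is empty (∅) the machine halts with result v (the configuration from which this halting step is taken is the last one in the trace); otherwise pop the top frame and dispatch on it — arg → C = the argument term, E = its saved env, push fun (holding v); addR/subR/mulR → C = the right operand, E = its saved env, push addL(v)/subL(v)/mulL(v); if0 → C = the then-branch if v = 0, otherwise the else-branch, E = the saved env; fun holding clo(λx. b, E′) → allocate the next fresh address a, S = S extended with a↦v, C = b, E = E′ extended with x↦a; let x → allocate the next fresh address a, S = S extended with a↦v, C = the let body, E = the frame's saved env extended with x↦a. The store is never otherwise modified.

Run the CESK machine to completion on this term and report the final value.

Answer: 2

Execution trace:
t=0: <C=((λp. ((λx. ((λy. 2) -2)) p)) (((5 * 6) - (0 * -4)) - ((λv. v) ((λy. ((λv. v) y)) -3)))), E=∅, S=∅, K=∅>
t=1: <C=(λp. ((λx. ((λy. 2) -2)) p)), E=∅, S=∅, K=[arg]>
t=2: <C=(((5 * 6) - (0 * -4)) - ((λv. v) ((λy. ((λv. v) y)) -3))), E=∅, S=∅, K=[fun]>
t=3: <C=((5 * 6) - (0 * -4)), E=∅, S=∅, K=[subR :: fun]>
t=4: <C=(5 * 6), E=∅, S=∅, K=[subR :: subR :: fun]>
t=5: <C=5, E=∅, S=∅, K=[mulR :: subR :: subR :: fun]>
t=6: <C=6, E=∅, S=∅, K=[mulL(5) :: subR :: subR :: fun]>
t=7: <C=(0 * -4), E=∅, S=∅, K=[subL(30) :: subR :: fun]>
t=8: <C=0, E=∅, S=∅, K=[mulR :: subL(30) :: subR :: fun]>
t=9: <C=-4, E=∅, S=∅, K=[mulL(0) :: subL(30) :: subR :: fun]>
t=10: <C=((λv. v) ((λy. ((λv. v) y)) -3)), E=∅, S=∅, K=[subL(30) :: fun]>
t=11: <C=(λv. v), E=∅, S=∅, K=[arg :: subL(30) :: fun]>
t=12: <C=((λy. ((λv. v) y)) -3), E=∅, S=∅, K=[fun :: subL(30) :: fun]>
t=13: <C=(λy. ((λv. v) y)), E=∅, S=∅, K=[arg :: fun :: subL(30) :: fun]>
t=14: <C=-3, E=∅, S=∅, K=[fun :: fun :: subL(30) :: fun]>
t=15: <C=((λv. v) y), E={y↦0}, S={0↦-3}, K=[fun :: subL(30) :: fun]>
t=16: <C=(λv. v), E={y↦0}, S={0↦-3}, K=[arg :: fun :: subL(30) :: fun]>
t=17: <C=y, E={y↦0}, S={0↦-3}, K=[fun :: fun :: subL(30) :: fun]>
t=18: <C=v, E={v↦1, y↦0}, S={0↦-3, 1↦-3}, K=[fun :: subL(30) :: fun]>
t=19: <C=v, E={v↦2}, S={0↦-3, 1↦-3, 2↦-3}, K=[subL(30) :: fun]>
t=20: <C=((λx. ((λy. 2) -2)) p), E={p↦3}, S={0↦-3, 1↦-3, 2↦-3, 3↦33}, K=∅>
t=21: <C=(λx. ((λy. 2) -2)), E={p↦3}, S={0↦-3, 1↦-3, 2↦-3, 3↦33}, K=[arg]>
t=22: <C=p, E={p↦3}, S={0↦-3, 1↦-3, 2↦-3, 3↦33}, K=[fun]>
t=23: <C=((λy. 2) -2), E={x↦4, p↦3}, S={0↦-3, 1↦-3, 2↦-3, 3↦33, 4↦33}, K=∅>
t=24: <C=(λy. 2), E={x↦4, p↦3}, S={0↦-3, 1↦-3, 2↦-3, 3↦33, 4↦33}, K=[arg]>
t=25: <C=-2, E={x↦4, p↦3}, S={0↦-3, 1↦-3, 2↦-3, 3↦33, 4↦33}, K=[fun]>
t=26: <C=2, E={y↦5, x↦4, p↦3}, S={0↦-3, 1↦-3, 2↦-3, 3↦33, 4↦33, 5↦-2}, K=∅>
→ final value 2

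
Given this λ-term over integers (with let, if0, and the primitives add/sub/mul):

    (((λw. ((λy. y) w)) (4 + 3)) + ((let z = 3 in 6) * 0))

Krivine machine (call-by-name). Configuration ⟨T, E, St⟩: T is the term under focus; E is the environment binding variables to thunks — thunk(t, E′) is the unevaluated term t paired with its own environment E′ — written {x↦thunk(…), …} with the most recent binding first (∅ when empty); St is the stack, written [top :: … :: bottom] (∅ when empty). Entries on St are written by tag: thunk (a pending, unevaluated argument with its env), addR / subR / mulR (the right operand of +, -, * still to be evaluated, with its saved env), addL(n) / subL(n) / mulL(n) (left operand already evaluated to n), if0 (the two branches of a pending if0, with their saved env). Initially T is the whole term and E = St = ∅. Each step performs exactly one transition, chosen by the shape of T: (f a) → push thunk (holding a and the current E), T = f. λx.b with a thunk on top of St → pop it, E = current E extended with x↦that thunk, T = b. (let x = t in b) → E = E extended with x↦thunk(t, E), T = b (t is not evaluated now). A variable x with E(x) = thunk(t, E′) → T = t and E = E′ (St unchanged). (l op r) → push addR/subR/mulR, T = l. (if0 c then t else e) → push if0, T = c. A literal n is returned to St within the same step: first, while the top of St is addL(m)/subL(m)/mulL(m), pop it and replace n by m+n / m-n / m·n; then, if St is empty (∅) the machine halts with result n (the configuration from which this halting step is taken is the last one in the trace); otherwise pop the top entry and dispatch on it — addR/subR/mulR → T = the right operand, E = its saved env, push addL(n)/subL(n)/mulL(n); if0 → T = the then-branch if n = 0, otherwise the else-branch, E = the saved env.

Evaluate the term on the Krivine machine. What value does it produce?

step 0: ⟨T=(((λw. ((λy. y) w)) (4 + 3)) + ((let z = 3 in 6) * 0)); E=∅; St=∅⟩
step 1: ⟨T=((λw. ((λy. y) w)) (4 + 3)); E=∅; St=[addR]⟩
step 2: ⟨T=(λw. ((λy. y) w)); E=∅; St=[thunk :: addR]⟩
step 3: ⟨T=((λy. y) w); E={w↦thunk((4 + 3), ∅)}; St=[addR]⟩
step 4: ⟨T=(λy. y); E={w↦thunk((4 + 3), ∅)}; St=[thunk :: addR]⟩
step 5: ⟨T=y; E={y↦thunk(w, {w↦thunk((4 + 3), ∅)}), w↦thunk((4 + 3), ∅)}; St=[addR]⟩
step 6: ⟨T=w; E={w↦thunk((4 + 3), ∅)}; St=[addR]⟩
step 7: ⟨T=(4 + 3); E=∅; St=[addR]⟩
step 8: ⟨T=4; E=∅; St=[addR :: addR]⟩
step 9: ⟨T=3; E=∅; St=[addL(4) :: addR]⟩
step 10: ⟨T=((let z = 3 in 6) * 0); E=∅; St=[addL(7)]⟩
step 11: ⟨T=(let z = 3 in 6); E=∅; St=[mulR :: addL(7)]⟩
step 12: ⟨T=6; E={z↦thunk(3, ∅)}; St=[mulR :: addL(7)]⟩
step 13: ⟨T=0; E=∅; St=[mulL(6) :: addL(7)]⟩
→ final value 7

Answer: 7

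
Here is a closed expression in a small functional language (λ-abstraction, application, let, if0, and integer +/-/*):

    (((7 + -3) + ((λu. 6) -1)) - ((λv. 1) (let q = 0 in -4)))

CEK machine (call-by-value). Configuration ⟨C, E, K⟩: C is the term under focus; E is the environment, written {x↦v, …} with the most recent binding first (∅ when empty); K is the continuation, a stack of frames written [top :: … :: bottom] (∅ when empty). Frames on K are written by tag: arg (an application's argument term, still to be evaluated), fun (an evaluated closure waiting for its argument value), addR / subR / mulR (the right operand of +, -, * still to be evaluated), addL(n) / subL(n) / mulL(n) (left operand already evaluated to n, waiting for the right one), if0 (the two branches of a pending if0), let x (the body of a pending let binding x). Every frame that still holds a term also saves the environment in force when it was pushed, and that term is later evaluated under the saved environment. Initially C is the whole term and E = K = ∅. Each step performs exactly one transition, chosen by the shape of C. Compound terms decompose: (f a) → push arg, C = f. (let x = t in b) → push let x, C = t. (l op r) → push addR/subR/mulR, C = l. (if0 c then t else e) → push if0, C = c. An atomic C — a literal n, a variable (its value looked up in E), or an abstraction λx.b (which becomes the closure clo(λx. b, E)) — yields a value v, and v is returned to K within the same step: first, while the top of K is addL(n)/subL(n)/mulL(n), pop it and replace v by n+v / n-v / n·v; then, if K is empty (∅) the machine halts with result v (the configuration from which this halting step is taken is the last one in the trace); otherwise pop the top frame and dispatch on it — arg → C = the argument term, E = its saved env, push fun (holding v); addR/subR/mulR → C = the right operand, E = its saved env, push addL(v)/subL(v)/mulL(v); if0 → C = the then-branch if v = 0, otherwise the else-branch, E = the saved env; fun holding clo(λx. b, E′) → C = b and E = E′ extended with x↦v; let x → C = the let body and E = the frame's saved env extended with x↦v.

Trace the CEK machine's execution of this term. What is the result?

Answer: 9

Derivation:
step 0: [C=(((7 + -3) + ((λu. 6) -1)) - ((λv. 1) (let q = 0 in -4))) | E=∅ | K=∅]
step 1: [C=((7 + -3) + ((λu. 6) -1)) | E=∅ | K=[subR]]
step 2: [C=(7 + -3) | E=∅ | K=[addR :: subR]]
step 3: [C=7 | E=∅ | K=[addR :: addR :: subR]]
step 4: [C=-3 | E=∅ | K=[addL(7) :: addR :: subR]]
step 5: [C=((λu. 6) -1) | E=∅ | K=[addL(4) :: subR]]
step 6: [C=(λu. 6) | E=∅ | K=[arg :: addL(4) :: subR]]
step 7: [C=-1 | E=∅ | K=[fun :: addL(4) :: subR]]
step 8: [C=6 | E={u↦-1} | K=[addL(4) :: subR]]
step 9: [C=((λv. 1) (let q = 0 in -4)) | E=∅ | K=[subL(10)]]
step 10: [C=(λv. 1) | E=∅ | K=[arg :: subL(10)]]
step 11: [C=(let q = 0 in -4) | E=∅ | K=[fun :: subL(10)]]
step 12: [C=0 | E=∅ | K=[let q :: fun :: subL(10)]]
step 13: [C=-4 | E={q↦0} | K=[fun :: subL(10)]]
step 14: [C=1 | E={v↦-4} | K=[subL(10)]]
→ final value 9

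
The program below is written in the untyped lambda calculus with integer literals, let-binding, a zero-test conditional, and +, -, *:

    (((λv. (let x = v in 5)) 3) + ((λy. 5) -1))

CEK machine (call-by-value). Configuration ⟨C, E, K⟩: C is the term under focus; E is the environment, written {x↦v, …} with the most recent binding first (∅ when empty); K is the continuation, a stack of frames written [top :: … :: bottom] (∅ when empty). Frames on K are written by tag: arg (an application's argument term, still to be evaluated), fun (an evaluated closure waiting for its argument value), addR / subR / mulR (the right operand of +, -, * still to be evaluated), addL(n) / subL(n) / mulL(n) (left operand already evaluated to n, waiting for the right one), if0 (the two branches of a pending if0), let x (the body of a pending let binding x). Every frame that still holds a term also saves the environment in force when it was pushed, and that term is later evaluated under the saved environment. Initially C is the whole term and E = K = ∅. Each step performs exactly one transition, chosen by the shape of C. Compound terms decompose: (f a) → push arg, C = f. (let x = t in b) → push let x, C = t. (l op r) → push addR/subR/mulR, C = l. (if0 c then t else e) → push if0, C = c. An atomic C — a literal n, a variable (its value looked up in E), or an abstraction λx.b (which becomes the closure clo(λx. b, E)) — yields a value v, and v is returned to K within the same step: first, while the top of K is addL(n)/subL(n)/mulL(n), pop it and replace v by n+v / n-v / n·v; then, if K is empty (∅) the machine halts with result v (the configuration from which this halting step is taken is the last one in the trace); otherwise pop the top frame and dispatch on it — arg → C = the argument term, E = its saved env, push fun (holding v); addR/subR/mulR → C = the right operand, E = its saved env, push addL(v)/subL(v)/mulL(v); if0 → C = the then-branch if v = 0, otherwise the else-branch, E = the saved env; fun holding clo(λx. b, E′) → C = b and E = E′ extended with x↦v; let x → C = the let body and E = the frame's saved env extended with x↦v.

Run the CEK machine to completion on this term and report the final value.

Answer: 10

Derivation:
0. <C=(((λv. (let x = v in 5)) 3) + ((λy. 5) -1)), E=∅, K=∅>
1. <C=((λv. (let x = v in 5)) 3), E=∅, K=[addR]>
2. <C=(λv. (let x = v in 5)), E=∅, K=[arg :: addR]>
3. <C=3, E=∅, K=[fun :: addR]>
4. <C=(let x = v in 5), E={v↦3}, K=[addR]>
5. <C=v, E={v↦3}, K=[let x :: addR]>
6. <C=5, E={x↦3, v↦3}, K=[addR]>
7. <C=((λy. 5) -1), E=∅, K=[addL(5)]>
8. <C=(λy. 5), E=∅, K=[arg :: addL(5)]>
9. <C=-1, E=∅, K=[fun :: addL(5)]>
10. <C=5, E={y↦-1}, K=[addL(5)]>
→ final value 10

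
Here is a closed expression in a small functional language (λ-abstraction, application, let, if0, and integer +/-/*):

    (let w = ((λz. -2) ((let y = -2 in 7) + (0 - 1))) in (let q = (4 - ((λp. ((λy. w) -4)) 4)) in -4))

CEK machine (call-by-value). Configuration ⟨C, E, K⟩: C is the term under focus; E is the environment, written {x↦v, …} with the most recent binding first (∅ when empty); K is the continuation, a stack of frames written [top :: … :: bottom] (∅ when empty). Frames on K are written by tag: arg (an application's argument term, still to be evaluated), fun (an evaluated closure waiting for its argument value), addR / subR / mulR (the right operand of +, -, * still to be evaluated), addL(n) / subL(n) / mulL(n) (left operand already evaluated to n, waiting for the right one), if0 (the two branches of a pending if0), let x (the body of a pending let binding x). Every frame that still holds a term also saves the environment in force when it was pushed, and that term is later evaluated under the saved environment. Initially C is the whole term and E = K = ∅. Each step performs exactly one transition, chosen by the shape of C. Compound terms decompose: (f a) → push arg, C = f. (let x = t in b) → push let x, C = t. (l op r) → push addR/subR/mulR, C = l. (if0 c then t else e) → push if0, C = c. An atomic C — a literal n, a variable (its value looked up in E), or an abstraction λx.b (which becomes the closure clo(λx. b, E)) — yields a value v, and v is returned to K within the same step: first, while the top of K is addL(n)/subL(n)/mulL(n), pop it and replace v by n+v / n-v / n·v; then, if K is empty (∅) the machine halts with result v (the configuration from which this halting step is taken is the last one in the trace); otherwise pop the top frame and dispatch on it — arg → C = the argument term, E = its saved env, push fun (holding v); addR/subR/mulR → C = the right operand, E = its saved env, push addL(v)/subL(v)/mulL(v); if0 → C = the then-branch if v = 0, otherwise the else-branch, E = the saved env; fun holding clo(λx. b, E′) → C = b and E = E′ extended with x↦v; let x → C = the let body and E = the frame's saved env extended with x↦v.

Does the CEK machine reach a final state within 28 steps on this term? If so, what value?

[0] [C=(let w = ((λz. -2) ((let y = -2 in 7) + (0 - 1))) in (let q = (4 - ((λp. ((λy. w) -4)) 4)) in -4)) | E=∅ | K=∅]
[1] [C=((λz. -2) ((let y = -2 in 7) + (0 - 1))) | E=∅ | K=[let w]]
[2] [C=(λz. -2) | E=∅ | K=[arg :: let w]]
[3] [C=((let y = -2 in 7) + (0 - 1)) | E=∅ | K=[fun :: let w]]
[4] [C=(let y = -2 in 7) | E=∅ | K=[addR :: fun :: let w]]
[5] [C=-2 | E=∅ | K=[let y :: addR :: fun :: let w]]
[6] [C=7 | E={y↦-2} | K=[addR :: fun :: let w]]
[7] [C=(0 - 1) | E=∅ | K=[addL(7) :: fun :: let w]]
[8] [C=0 | E=∅ | K=[subR :: addL(7) :: fun :: let w]]
[9] [C=1 | E=∅ | K=[subL(0) :: addL(7) :: fun :: let w]]
[10] [C=-2 | E={z↦6} | K=[let w]]
[11] [C=(let q = (4 - ((λp. ((λy. w) -4)) 4)) in -4) | E={w↦-2} | K=∅]
[12] [C=(4 - ((λp. ((λy. w) -4)) 4)) | E={w↦-2} | K=[let q]]
[13] [C=4 | E={w↦-2} | K=[subR :: let q]]
[14] [C=((λp. ((λy. w) -4)) 4) | E={w↦-2} | K=[subL(4) :: let q]]
[15] [C=(λp. ((λy. w) -4)) | E={w↦-2} | K=[arg :: subL(4) :: let q]]
[16] [C=4 | E={w↦-2} | K=[fun :: subL(4) :: let q]]
[17] [C=((λy. w) -4) | E={p↦4, w↦-2} | K=[subL(4) :: let q]]
[18] [C=(λy. w) | E={p↦4, w↦-2} | K=[arg :: subL(4) :: let q]]
[19] [C=-4 | E={p↦4, w↦-2} | K=[fun :: subL(4) :: let q]]
[20] [C=w | E={y↦-4, p↦4, w↦-2} | K=[subL(4) :: let q]]
[21] [C=-4 | E={q↦6, w↦-2} | K=∅]
→ final value -4

Answer: -4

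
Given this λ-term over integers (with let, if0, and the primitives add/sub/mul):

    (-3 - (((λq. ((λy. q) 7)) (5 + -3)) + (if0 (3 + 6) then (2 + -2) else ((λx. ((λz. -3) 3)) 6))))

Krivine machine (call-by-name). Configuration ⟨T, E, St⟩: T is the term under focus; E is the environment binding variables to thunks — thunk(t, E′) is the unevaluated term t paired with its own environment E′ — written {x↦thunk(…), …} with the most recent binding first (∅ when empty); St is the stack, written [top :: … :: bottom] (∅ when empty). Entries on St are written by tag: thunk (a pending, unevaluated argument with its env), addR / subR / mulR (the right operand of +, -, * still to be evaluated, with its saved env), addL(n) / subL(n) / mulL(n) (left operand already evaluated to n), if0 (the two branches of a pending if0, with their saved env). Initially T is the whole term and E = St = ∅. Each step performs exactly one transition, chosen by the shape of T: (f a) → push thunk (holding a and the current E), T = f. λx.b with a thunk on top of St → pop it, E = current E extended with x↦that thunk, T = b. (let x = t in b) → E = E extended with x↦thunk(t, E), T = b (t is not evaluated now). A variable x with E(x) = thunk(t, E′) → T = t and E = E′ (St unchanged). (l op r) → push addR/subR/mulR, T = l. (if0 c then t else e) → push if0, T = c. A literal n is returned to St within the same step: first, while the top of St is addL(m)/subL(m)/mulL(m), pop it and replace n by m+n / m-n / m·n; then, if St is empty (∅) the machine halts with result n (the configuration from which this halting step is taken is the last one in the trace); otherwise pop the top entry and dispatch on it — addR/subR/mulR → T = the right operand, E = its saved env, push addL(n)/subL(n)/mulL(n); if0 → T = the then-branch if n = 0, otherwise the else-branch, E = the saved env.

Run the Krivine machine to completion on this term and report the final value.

[0] ⟨T=(-3 - (((λq. ((λy. q) 7)) (5 + -3)) + (if0 (3 + 6) then (2 + -2) else ((λx. ((λz. -3) 3)) 6)))); E=∅; St=∅⟩
[1] ⟨T=-3; E=∅; St=[subR]⟩
[2] ⟨T=(((λq. ((λy. q) 7)) (5 + -3)) + (if0 (3 + 6) then (2 + -2) else ((λx. ((λz. -3) 3)) 6))); E=∅; St=[subL(-3)]⟩
[3] ⟨T=((λq. ((λy. q) 7)) (5 + -3)); E=∅; St=[addR :: subL(-3)]⟩
[4] ⟨T=(λq. ((λy. q) 7)); E=∅; St=[thunk :: addR :: subL(-3)]⟩
[5] ⟨T=((λy. q) 7); E={q↦thunk((5 + -3), ∅)}; St=[addR :: subL(-3)]⟩
[6] ⟨T=(λy. q); E={q↦thunk((5 + -3), ∅)}; St=[thunk :: addR :: subL(-3)]⟩
[7] ⟨T=q; E={y↦thunk(7, {q↦thunk((5 + -3), ∅)}), q↦thunk((5 + -3), ∅)}; St=[addR :: subL(-3)]⟩
[8] ⟨T=(5 + -3); E=∅; St=[addR :: subL(-3)]⟩
[9] ⟨T=5; E=∅; St=[addR :: addR :: subL(-3)]⟩
[10] ⟨T=-3; E=∅; St=[addL(5) :: addR :: subL(-3)]⟩
[11] ⟨T=(if0 (3 + 6) then (2 + -2) else ((λx. ((λz. -3) 3)) 6)); E=∅; St=[addL(2) :: subL(-3)]⟩
[12] ⟨T=(3 + 6); E=∅; St=[if0 :: addL(2) :: subL(-3)]⟩
[13] ⟨T=3; E=∅; St=[addR :: if0 :: addL(2) :: subL(-3)]⟩
[14] ⟨T=6; E=∅; St=[addL(3) :: if0 :: addL(2) :: subL(-3)]⟩
[15] ⟨T=((λx. ((λz. -3) 3)) 6); E=∅; St=[addL(2) :: subL(-3)]⟩
[16] ⟨T=(λx. ((λz. -3) 3)); E=∅; St=[thunk :: addL(2) :: subL(-3)]⟩
[17] ⟨T=((λz. -3) 3); E={x↦thunk(6, ∅)}; St=[addL(2) :: subL(-3)]⟩
[18] ⟨T=(λz. -3); E={x↦thunk(6, ∅)}; St=[thunk :: addL(2) :: subL(-3)]⟩
[19] ⟨T=-3; E={z↦thunk(3, {x↦thunk(6, ∅)}), x↦thunk(6, ∅)}; St=[addL(2) :: subL(-3)]⟩
→ final value -2

Answer: -2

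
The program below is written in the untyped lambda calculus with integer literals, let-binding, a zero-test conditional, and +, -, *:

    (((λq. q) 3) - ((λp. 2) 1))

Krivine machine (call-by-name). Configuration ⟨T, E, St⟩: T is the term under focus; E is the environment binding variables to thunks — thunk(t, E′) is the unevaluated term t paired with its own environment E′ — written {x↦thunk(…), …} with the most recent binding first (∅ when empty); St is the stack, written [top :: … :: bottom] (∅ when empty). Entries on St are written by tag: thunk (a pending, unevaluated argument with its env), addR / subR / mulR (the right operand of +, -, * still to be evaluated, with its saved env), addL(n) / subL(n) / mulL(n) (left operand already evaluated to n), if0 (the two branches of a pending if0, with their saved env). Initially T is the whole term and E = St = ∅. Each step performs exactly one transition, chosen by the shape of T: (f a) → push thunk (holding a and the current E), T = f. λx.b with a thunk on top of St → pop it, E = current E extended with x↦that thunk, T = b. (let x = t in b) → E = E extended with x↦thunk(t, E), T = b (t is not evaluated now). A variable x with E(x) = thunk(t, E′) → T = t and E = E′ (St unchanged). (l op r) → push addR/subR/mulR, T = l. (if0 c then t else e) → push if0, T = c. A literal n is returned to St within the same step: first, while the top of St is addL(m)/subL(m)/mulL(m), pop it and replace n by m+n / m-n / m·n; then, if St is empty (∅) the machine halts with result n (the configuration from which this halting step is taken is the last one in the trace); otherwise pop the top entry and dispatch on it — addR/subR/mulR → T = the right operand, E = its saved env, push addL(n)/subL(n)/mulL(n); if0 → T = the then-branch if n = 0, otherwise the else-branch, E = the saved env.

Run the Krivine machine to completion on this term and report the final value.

Answer: 1

Execution trace:
step 0: ⟨T=(((λq. q) 3) - ((λp. 2) 1)); E=∅; St=∅⟩
step 1: ⟨T=((λq. q) 3); E=∅; St=[subR]⟩
step 2: ⟨T=(λq. q); E=∅; St=[thunk :: subR]⟩
step 3: ⟨T=q; E={q↦thunk(3, ∅)}; St=[subR]⟩
step 4: ⟨T=3; E=∅; St=[subR]⟩
step 5: ⟨T=((λp. 2) 1); E=∅; St=[subL(3)]⟩
step 6: ⟨T=(λp. 2); E=∅; St=[thunk :: subL(3)]⟩
step 7: ⟨T=2; E={p↦thunk(1, ∅)}; St=[subL(3)]⟩
→ final value 1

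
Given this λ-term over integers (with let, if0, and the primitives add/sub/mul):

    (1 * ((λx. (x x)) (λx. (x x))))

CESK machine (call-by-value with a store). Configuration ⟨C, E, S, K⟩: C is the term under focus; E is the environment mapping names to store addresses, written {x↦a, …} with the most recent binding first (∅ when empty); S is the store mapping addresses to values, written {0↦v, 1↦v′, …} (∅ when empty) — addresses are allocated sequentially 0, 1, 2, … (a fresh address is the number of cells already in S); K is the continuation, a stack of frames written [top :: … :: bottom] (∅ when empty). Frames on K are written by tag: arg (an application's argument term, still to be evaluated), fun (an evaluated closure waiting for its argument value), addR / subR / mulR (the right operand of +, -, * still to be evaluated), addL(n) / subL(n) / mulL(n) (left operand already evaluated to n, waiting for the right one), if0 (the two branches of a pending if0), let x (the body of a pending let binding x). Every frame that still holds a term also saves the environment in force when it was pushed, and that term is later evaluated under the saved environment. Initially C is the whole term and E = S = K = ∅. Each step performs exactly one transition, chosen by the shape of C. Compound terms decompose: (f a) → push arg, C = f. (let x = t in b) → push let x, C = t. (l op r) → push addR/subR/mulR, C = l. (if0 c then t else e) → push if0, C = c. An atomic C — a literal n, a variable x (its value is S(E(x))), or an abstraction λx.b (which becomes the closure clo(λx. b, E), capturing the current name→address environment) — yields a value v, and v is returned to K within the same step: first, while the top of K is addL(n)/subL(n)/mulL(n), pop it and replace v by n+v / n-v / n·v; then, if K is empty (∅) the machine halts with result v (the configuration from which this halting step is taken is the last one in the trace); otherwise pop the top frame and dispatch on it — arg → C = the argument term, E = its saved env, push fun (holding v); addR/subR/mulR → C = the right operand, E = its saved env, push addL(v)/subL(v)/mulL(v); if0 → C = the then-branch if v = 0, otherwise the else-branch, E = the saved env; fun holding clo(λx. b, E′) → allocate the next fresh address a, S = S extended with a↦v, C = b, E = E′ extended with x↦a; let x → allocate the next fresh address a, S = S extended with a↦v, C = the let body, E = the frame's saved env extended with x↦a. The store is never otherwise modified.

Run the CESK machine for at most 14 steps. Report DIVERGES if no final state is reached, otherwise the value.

Answer: DIVERGES (no final state within 14 steps)

Execution trace:
[0] <C=(1 * ((λx. (x x)) (λx. (x x)))), E=∅, S=∅, K=∅>
[1] <C=1, E=∅, S=∅, K=[mulR]>
[2] <C=((λx. (x x)) (λx. (x x))), E=∅, S=∅, K=[mulL(1)]>
[3] <C=(λx. (x x)), E=∅, S=∅, K=[arg :: mulL(1)]>
[4] <C=(λx. (x x)), E=∅, S=∅, K=[fun :: mulL(1)]>
[5] <C=(x x), E={x↦0}, S={0↦clo(λx. (x x), ∅)}, K=[mulL(1)]>
[6] <C=x, E={x↦0}, S={0↦clo(λx. (x x), ∅)}, K=[arg :: mulL(1)]>
[7] <C=x, E={x↦0}, S={0↦clo(λx. (x x), ∅)}, K=[fun :: mulL(1)]>
[8] <C=(x x), E={x↦1}, S={0↦clo(λx. (x x), ∅), 1↦clo(λx. (x x), ∅)}, K=[mulL(1)]>
[9] <C=x, E={x↦1}, S={0↦clo(λx. (x x), ∅), 1↦clo(λx. (x x), ∅)}, K=[arg :: mulL(1)]>
[10] <C=x, E={x↦1}, S={0↦clo(λx. (x x), ∅), 1↦clo(λx. (x x), ∅)}, K=[fun :: mulL(1)]>
[11] <C=(x x), E={x↦2}, S={0↦clo(λx. (x x), ∅), 1↦clo(λx. (x x), ∅), 2↦clo(λx. (x x), ∅)}, K=[mulL(1)]>
[12] <C=x, E={x↦2}, S={0↦clo(λx. (x x), ∅), 1↦clo(λx. (x x), ∅), 2↦clo(λx. (x x), ∅)}, K=[arg :: mulL(1)]>
[13] <C=x, E={x↦2}, S={0↦clo(λx. (x x), ∅), 1↦clo(λx. (x x), ∅), 2↦clo(λx. (x x), ∅)}, K=[fun :: mulL(1)]>
[14] <C=(x x), E={x↦3}, S={0↦clo(λx. (x x), ∅), 1↦clo(λx. (x x), ∅), 2↦clo(λx. (x x), ∅), 3↦clo(λx. (x x), ∅)}, K=[mulL(1)]>
→ 14 transitions taken and the configuration is still not final: no result within 14 steps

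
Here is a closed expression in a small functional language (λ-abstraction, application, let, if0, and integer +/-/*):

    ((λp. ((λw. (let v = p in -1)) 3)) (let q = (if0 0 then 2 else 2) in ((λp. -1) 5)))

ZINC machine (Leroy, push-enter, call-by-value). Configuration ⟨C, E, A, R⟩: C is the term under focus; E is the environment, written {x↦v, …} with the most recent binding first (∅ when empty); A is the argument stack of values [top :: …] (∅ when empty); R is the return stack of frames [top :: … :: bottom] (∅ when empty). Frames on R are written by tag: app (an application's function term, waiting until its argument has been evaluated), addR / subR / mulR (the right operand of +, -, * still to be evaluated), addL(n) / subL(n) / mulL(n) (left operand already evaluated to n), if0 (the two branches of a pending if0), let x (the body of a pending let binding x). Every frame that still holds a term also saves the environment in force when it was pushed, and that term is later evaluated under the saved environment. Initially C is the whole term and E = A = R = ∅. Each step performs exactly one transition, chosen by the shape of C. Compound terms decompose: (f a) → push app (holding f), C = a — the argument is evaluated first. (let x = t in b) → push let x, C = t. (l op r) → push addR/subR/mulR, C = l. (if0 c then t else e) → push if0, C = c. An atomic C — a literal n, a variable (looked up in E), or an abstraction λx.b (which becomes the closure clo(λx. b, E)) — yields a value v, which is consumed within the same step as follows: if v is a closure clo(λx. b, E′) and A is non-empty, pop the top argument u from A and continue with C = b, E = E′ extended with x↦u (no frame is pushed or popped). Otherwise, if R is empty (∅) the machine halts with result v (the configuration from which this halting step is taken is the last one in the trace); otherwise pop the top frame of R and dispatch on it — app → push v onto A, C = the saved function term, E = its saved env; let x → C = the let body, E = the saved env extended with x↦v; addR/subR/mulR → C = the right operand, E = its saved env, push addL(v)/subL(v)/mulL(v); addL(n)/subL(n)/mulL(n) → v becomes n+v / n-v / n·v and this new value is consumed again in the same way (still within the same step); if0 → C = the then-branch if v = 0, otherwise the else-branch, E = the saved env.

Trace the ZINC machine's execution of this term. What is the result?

Answer: -1

Derivation:
[0] <C=((λp. ((λw. (let v = p in -1)) 3)) (let q = (if0 0 then 2 else 2) in ((λp. -1) 5))), E=∅, A=∅, R=∅>
[1] <C=(let q = (if0 0 then 2 else 2) in ((λp. -1) 5)), E=∅, A=∅, R=[app]>
[2] <C=(if0 0 then 2 else 2), E=∅, A=∅, R=[let q :: app]>
[3] <C=0, E=∅, A=∅, R=[if0 :: let q :: app]>
[4] <C=2, E=∅, A=∅, R=[let q :: app]>
[5] <C=((λp. -1) 5), E={q↦2}, A=∅, R=[app]>
[6] <C=5, E={q↦2}, A=∅, R=[app :: app]>
[7] <C=(λp. -1), E={q↦2}, A=[5], R=[app]>
[8] <C=-1, E={p↦5, q↦2}, A=∅, R=[app]>
[9] <C=(λp. ((λw. (let v = p in -1)) 3)), E=∅, A=[-1], R=∅>
[10] <C=((λw. (let v = p in -1)) 3), E={p↦-1}, A=∅, R=∅>
[11] <C=3, E={p↦-1}, A=∅, R=[app]>
[12] <C=(λw. (let v = p in -1)), E={p↦-1}, A=[3], R=∅>
[13] <C=(let v = p in -1), E={w↦3, p↦-1}, A=∅, R=∅>
[14] <C=p, E={w↦3, p↦-1}, A=∅, R=[let v]>
[15] <C=-1, E={v↦-1, w↦3, p↦-1}, A=∅, R=∅>
→ final value -1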